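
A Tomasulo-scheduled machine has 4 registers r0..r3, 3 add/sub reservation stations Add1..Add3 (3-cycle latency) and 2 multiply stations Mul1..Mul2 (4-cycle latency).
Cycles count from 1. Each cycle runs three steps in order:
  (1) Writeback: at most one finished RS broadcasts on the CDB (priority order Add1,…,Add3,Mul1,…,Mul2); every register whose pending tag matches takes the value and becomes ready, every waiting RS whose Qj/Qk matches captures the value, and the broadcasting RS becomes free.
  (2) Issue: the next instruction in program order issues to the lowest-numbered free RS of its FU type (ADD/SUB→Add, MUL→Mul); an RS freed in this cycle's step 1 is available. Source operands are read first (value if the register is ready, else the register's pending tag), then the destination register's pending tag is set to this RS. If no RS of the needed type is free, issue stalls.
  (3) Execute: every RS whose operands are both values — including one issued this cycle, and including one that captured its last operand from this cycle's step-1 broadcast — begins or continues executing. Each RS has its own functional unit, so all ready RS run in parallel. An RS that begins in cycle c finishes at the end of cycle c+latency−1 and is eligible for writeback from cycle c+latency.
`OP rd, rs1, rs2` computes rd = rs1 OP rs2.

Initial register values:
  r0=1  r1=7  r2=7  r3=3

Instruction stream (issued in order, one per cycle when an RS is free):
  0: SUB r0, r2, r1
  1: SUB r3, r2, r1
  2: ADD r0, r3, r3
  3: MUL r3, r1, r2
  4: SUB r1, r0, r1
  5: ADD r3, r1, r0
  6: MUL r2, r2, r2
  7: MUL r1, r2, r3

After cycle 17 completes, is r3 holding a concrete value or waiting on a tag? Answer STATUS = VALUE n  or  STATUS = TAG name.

STATUS = VALUE -7

cycle 1: issue SUB r0<-Add1 // r0:Add1,r1:7,r2:7,r3:3
cycle 2: issue SUB r3<-Add2 // r0:Add1,r1:7,r2:7,r3:Add2
cycle 3: issue ADD r0<-Add3 // r0:Add3,r1:7,r2:7,r3:Add2
cycle 4: CDB Add1=0; issue MUL r3<-Mul1 // r0:Add3,r1:7,r2:7,r3:Mul1
cycle 5: CDB Add2=0; issue SUB r1<-Add1 // r0:Add3,r1:Add1,r2:7,r3:Mul1
cycle 6: issue ADD r3<-Add2 // r0:Add3,r1:Add1,r2:7,r3:Add2
cycle 7: issue MUL r2<-Mul2 // r0:Add3,r1:Add1,r2:Mul2,r3:Add2
cycle 8: CDB Add3=0; stall // r0:0,r1:Add1,r2:Mul2,r3:Add2
cycle 9: CDB Mul1=49; issue MUL r1<-Mul1 // r0:0,r1:Mul1,r2:Mul2,r3:Add2
cycle 10: - // r0:0,r1:Mul1,r2:Mul2,r3:Add2
cycle 11: CDB Add1=-7 // r0:0,r1:Mul1,r2:Mul2,r3:Add2
cycle 12: CDB Mul2=49 // r0:0,r1:Mul1,r2:49,r3:Add2
cycle 13: - // r0:0,r1:Mul1,r2:49,r3:Add2
cycle 14: CDB Add2=-7 // r0:0,r1:Mul1,r2:49,r3:-7
cycle 15: - // r0:0,r1:Mul1,r2:49,r3:-7
cycle 16: - // r0:0,r1:Mul1,r2:49,r3:-7
cycle 17: - // r0:0,r1:Mul1,r2:49,r3:-7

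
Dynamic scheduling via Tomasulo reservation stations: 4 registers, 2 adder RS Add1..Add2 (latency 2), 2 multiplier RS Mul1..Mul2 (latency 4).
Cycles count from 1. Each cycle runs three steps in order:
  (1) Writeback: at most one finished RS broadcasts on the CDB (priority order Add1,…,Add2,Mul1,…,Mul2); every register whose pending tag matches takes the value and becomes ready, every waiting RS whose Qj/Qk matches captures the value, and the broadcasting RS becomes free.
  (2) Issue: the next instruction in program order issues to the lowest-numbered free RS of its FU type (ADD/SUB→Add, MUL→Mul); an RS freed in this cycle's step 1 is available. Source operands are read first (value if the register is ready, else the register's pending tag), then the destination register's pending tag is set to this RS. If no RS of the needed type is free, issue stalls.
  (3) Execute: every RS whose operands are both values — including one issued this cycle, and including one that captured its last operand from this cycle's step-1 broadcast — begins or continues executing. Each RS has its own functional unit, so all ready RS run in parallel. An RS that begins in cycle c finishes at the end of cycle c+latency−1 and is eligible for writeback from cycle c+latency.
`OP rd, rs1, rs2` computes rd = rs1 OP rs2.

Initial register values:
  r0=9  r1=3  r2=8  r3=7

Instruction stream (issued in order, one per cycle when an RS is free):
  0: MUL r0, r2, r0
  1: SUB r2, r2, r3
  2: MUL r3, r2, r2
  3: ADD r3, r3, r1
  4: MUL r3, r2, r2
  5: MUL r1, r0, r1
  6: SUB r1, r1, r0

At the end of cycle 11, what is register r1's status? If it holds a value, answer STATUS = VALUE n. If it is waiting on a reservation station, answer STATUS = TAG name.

STATUS = TAG Add2

c1: issue MUL r0<-Mul1 | r0:Mul1,r1:3,r2:8,r3:7
c2: issue SUB r2<-Add1 | r0:Mul1,r1:3,r2:Add1,r3:7
c3: issue MUL r3<-Mul2 | r0:Mul1,r1:3,r2:Add1,r3:Mul2
c4: CDB Add1=1; issue ADD r3<-Add1 | r0:Mul1,r1:3,r2:1,r3:Add1
c5: CDB Mul1=72; issue MUL r3<-Mul1 | r0:72,r1:3,r2:1,r3:Mul1
c6: stall | r0:72,r1:3,r2:1,r3:Mul1
c7: stall | r0:72,r1:3,r2:1,r3:Mul1
c8: CDB Mul2=1; issue MUL r1<-Mul2 | r0:72,r1:Mul2,r2:1,r3:Mul1
c9: CDB Mul1=1; issue SUB r1<-Add2 | r0:72,r1:Add2,r2:1,r3:1
c10: CDB Add1=4 | r0:72,r1:Add2,r2:1,r3:1
c11: - | r0:72,r1:Add2,r2:1,r3:1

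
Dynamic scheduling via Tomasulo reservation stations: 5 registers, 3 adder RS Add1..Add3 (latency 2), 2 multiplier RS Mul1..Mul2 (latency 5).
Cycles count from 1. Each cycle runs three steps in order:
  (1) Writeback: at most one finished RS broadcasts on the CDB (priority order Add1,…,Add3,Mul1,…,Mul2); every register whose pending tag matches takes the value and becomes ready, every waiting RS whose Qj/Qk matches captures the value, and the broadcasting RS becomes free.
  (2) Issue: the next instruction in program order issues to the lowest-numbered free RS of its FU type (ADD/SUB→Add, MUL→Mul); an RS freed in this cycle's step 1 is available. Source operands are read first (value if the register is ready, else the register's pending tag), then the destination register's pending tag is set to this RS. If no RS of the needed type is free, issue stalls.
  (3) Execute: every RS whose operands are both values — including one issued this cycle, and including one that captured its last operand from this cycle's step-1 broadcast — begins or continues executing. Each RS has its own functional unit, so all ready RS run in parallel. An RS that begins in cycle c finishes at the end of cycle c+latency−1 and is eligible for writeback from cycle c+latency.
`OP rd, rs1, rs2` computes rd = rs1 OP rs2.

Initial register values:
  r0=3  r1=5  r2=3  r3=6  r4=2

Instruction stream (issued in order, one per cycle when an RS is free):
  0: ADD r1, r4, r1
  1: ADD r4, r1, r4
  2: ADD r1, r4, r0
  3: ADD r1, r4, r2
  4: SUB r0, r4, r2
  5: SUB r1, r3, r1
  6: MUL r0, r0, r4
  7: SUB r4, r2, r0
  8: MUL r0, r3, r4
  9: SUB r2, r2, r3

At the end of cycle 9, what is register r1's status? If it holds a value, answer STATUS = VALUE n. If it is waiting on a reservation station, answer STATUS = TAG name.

STATUS = TAG Add1

cycle 1: issue ADD r1<-Add1 // r0:3,r1:Add1,r2:3,r3:6,r4:2
cycle 2: issue ADD r4<-Add2 // r0:3,r1:Add1,r2:3,r3:6,r4:Add2
cycle 3: CDB Add1=7; issue ADD r1<-Add1 // r0:3,r1:Add1,r2:3,r3:6,r4:Add2
cycle 4: issue ADD r1<-Add3 // r0:3,r1:Add3,r2:3,r3:6,r4:Add2
cycle 5: CDB Add2=9; issue SUB r0<-Add2 // r0:Add2,r1:Add3,r2:3,r3:6,r4:9
cycle 6: stall // r0:Add2,r1:Add3,r2:3,r3:6,r4:9
cycle 7: CDB Add1=12; issue SUB r1<-Add1 // r0:Add2,r1:Add1,r2:3,r3:6,r4:9
cycle 8: CDB Add2=6; issue MUL r0<-Mul1 // r0:Mul1,r1:Add1,r2:3,r3:6,r4:9
cycle 9: CDB Add3=12; issue SUB r4<-Add2 // r0:Mul1,r1:Add1,r2:3,r3:6,r4:Add2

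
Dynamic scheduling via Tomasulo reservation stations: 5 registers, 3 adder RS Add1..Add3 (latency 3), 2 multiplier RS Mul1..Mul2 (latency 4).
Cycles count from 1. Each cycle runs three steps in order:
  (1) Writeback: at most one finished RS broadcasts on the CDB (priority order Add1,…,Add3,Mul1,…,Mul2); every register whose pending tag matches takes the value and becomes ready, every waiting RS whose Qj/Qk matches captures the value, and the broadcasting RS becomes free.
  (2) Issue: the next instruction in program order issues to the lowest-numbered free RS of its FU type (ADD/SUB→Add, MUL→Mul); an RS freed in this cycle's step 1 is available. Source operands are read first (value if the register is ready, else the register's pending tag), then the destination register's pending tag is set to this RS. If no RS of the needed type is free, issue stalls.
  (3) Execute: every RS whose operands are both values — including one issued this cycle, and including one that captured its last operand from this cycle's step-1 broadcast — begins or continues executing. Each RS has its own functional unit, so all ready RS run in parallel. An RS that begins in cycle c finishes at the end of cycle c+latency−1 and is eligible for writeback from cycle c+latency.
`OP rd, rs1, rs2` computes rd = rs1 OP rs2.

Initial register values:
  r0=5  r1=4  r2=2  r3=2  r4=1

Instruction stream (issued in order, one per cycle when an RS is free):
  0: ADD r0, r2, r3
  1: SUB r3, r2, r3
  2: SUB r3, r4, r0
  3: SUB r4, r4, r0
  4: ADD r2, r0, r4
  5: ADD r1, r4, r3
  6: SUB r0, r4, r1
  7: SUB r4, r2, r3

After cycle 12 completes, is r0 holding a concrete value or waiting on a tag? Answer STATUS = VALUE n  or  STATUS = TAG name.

c1: issue ADD r0<-Add1 | r0:Add1,r1:4,r2:2,r3:2,r4:1
c2: issue SUB r3<-Add2 | r0:Add1,r1:4,r2:2,r3:Add2,r4:1
c3: issue SUB r3<-Add3 | r0:Add1,r1:4,r2:2,r3:Add3,r4:1
c4: CDB Add1=4; issue SUB r4<-Add1 | r0:4,r1:4,r2:2,r3:Add3,r4:Add1
c5: CDB Add2=0; issue ADD r2<-Add2 | r0:4,r1:4,r2:Add2,r3:Add3,r4:Add1
c6: stall | r0:4,r1:4,r2:Add2,r3:Add3,r4:Add1
c7: CDB Add1=-3; issue ADD r1<-Add1 | r0:4,r1:Add1,r2:Add2,r3:Add3,r4:-3
c8: CDB Add3=-3; issue SUB r0<-Add3 | r0:Add3,r1:Add1,r2:Add2,r3:-3,r4:-3
c9: stall | r0:Add3,r1:Add1,r2:Add2,r3:-3,r4:-3
c10: CDB Add2=1; issue SUB r4<-Add2 | r0:Add3,r1:Add1,r2:1,r3:-3,r4:Add2
c11: CDB Add1=-6 | r0:Add3,r1:-6,r2:1,r3:-3,r4:Add2
c12: - | r0:Add3,r1:-6,r2:1,r3:-3,r4:Add2

STATUS = TAG Add3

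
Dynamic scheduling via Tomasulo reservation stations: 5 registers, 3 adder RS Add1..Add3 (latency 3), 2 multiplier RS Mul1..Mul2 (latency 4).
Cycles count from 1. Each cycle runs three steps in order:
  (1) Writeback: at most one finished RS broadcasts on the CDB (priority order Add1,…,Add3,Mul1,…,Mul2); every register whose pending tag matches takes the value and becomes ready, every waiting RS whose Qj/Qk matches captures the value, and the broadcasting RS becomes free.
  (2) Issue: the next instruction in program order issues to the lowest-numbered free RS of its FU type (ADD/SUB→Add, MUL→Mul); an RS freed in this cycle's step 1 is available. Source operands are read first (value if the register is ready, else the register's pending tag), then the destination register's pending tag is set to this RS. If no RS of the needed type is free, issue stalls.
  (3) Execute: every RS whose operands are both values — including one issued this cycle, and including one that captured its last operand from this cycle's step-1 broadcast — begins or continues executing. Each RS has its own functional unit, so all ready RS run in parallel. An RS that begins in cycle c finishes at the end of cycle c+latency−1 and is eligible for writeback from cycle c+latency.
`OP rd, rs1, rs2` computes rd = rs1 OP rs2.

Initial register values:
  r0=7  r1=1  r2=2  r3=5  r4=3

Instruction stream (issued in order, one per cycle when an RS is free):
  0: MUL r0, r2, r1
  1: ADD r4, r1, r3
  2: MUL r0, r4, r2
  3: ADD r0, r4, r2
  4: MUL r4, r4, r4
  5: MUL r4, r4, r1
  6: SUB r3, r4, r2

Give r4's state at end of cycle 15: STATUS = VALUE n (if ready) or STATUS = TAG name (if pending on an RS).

STATUS = VALUE 36

  c1: issue MUL r0<-Mul1  regs: r0:Mul1,r1:1,r2:2,r3:5,r4:3
  c2: issue ADD r4<-Add1  regs: r0:Mul1,r1:1,r2:2,r3:5,r4:Add1
  c3: issue MUL r0<-Mul2  regs: r0:Mul2,r1:1,r2:2,r3:5,r4:Add1
  c4: issue ADD r0<-Add2  regs: r0:Add2,r1:1,r2:2,r3:5,r4:Add1
  c5: CDB Add1=6; stall  regs: r0:Add2,r1:1,r2:2,r3:5,r4:6
  c6: CDB Mul1=2; issue MUL r4<-Mul1  regs: r0:Add2,r1:1,r2:2,r3:5,r4:Mul1
  c7: stall  regs: r0:Add2,r1:1,r2:2,r3:5,r4:Mul1
  c8: CDB Add2=8; stall  regs: r0:8,r1:1,r2:2,r3:5,r4:Mul1
  c9: CDB Mul2=12; issue MUL r4<-Mul2  regs: r0:8,r1:1,r2:2,r3:5,r4:Mul2
  c10: CDB Mul1=36; issue SUB r3<-Add1  regs: r0:8,r1:1,r2:2,r3:Add1,r4:Mul2
  c11: -  regs: r0:8,r1:1,r2:2,r3:Add1,r4:Mul2
  c12: -  regs: r0:8,r1:1,r2:2,r3:Add1,r4:Mul2
  c13: -  regs: r0:8,r1:1,r2:2,r3:Add1,r4:Mul2
  c14: CDB Mul2=36  regs: r0:8,r1:1,r2:2,r3:Add1,r4:36
  c15: -  regs: r0:8,r1:1,r2:2,r3:Add1,r4:36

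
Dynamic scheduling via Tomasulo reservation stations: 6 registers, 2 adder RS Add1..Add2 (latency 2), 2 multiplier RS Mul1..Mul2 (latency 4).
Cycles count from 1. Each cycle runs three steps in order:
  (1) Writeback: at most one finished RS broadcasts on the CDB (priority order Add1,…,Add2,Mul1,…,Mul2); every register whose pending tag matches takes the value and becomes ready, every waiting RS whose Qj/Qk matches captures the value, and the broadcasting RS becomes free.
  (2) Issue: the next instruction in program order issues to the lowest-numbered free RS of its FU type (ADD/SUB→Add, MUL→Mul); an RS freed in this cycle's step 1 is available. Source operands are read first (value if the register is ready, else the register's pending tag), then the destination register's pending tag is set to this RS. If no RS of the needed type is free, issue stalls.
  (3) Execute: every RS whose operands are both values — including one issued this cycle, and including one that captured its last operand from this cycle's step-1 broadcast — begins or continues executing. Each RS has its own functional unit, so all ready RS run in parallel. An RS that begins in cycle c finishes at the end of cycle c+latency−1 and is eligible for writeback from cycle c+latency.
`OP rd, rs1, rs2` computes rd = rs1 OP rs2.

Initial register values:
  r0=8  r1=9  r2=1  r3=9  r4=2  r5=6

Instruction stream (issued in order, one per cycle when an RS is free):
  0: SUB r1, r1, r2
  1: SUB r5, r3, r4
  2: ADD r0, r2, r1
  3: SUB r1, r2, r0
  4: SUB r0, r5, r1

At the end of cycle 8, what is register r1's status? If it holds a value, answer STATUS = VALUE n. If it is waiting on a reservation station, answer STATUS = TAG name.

  c1: issue SUB r1<-Add1  regs: r0:8,r1:Add1,r2:1,r3:9,r4:2,r5:6
  c2: issue SUB r5<-Add2  regs: r0:8,r1:Add1,r2:1,r3:9,r4:2,r5:Add2
  c3: CDB Add1=8; issue ADD r0<-Add1  regs: r0:Add1,r1:8,r2:1,r3:9,r4:2,r5:Add2
  c4: CDB Add2=7; issue SUB r1<-Add2  regs: r0:Add1,r1:Add2,r2:1,r3:9,r4:2,r5:7
  c5: CDB Add1=9; issue SUB r0<-Add1  regs: r0:Add1,r1:Add2,r2:1,r3:9,r4:2,r5:7
  c6: -  regs: r0:Add1,r1:Add2,r2:1,r3:9,r4:2,r5:7
  c7: CDB Add2=-8  regs: r0:Add1,r1:-8,r2:1,r3:9,r4:2,r5:7
  c8: -  regs: r0:Add1,r1:-8,r2:1,r3:9,r4:2,r5:7

STATUS = VALUE -8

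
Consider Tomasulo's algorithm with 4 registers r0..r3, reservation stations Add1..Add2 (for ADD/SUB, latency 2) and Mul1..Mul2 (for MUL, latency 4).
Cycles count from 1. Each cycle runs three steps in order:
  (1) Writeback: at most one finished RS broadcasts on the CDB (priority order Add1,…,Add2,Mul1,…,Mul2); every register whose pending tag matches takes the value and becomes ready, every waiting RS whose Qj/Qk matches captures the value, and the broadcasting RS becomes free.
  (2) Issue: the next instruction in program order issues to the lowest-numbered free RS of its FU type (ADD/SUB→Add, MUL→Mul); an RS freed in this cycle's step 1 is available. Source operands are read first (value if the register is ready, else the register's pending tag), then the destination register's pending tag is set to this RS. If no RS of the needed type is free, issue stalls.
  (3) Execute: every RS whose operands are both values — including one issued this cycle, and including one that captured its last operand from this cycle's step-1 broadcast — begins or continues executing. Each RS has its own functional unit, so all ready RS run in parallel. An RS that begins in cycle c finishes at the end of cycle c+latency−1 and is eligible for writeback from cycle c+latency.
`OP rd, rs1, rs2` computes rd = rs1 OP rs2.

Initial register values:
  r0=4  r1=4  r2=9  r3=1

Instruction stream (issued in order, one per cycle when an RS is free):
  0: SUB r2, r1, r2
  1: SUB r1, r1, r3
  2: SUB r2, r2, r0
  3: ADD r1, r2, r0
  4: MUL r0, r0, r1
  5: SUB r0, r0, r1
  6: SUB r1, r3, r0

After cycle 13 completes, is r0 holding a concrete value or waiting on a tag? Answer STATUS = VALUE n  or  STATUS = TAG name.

STATUS = VALUE -15

  c1: issue SUB r2<-Add1  regs: r0:4,r1:4,r2:Add1,r3:1
  c2: issue SUB r1<-Add2  regs: r0:4,r1:Add2,r2:Add1,r3:1
  c3: CDB Add1=-5; issue SUB r2<-Add1  regs: r0:4,r1:Add2,r2:Add1,r3:1
  c4: CDB Add2=3; issue ADD r1<-Add2  regs: r0:4,r1:Add2,r2:Add1,r3:1
  c5: CDB Add1=-9; issue MUL r0<-Mul1  regs: r0:Mul1,r1:Add2,r2:-9,r3:1
  c6: issue SUB r0<-Add1  regs: r0:Add1,r1:Add2,r2:-9,r3:1
  c7: CDB Add2=-5; issue SUB r1<-Add2  regs: r0:Add1,r1:Add2,r2:-9,r3:1
  c8: -  regs: r0:Add1,r1:Add2,r2:-9,r3:1
  c9: -  regs: r0:Add1,r1:Add2,r2:-9,r3:1
  c10: -  regs: r0:Add1,r1:Add2,r2:-9,r3:1
  c11: CDB Mul1=-20  regs: r0:Add1,r1:Add2,r2:-9,r3:1
  c12: -  regs: r0:Add1,r1:Add2,r2:-9,r3:1
  c13: CDB Add1=-15  regs: r0:-15,r1:Add2,r2:-9,r3:1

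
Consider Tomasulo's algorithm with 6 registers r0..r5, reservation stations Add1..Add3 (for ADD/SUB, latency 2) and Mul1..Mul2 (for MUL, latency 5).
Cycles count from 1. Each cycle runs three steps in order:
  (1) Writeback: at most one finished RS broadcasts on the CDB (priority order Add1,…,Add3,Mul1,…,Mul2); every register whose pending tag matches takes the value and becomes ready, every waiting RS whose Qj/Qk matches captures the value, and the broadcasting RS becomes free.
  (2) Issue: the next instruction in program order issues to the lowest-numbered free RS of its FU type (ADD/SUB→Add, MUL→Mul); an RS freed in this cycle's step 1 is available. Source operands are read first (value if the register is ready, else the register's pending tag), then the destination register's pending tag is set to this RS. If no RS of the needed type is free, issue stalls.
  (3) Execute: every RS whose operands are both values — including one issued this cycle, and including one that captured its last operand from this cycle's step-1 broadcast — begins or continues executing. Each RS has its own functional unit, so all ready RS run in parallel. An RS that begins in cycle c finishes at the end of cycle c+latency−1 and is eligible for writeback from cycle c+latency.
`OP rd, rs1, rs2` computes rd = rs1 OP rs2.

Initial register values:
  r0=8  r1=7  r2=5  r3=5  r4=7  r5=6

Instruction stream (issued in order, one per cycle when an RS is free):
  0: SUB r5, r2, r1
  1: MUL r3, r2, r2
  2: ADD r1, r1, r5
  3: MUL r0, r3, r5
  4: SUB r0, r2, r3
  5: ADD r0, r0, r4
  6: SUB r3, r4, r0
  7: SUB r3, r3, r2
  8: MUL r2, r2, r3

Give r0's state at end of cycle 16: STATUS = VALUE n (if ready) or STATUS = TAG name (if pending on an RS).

STATUS = VALUE -13

  c1: issue SUB r5<-Add1  regs: r0:8,r1:7,r2:5,r3:5,r4:7,r5:Add1
  c2: issue MUL r3<-Mul1  regs: r0:8,r1:7,r2:5,r3:Mul1,r4:7,r5:Add1
  c3: CDB Add1=-2; issue ADD r1<-Add1  regs: r0:8,r1:Add1,r2:5,r3:Mul1,r4:7,r5:-2
  c4: issue MUL r0<-Mul2  regs: r0:Mul2,r1:Add1,r2:5,r3:Mul1,r4:7,r5:-2
  c5: CDB Add1=5; issue SUB r0<-Add1  regs: r0:Add1,r1:5,r2:5,r3:Mul1,r4:7,r5:-2
  c6: issue ADD r0<-Add2  regs: r0:Add2,r1:5,r2:5,r3:Mul1,r4:7,r5:-2
  c7: CDB Mul1=25; issue SUB r3<-Add3  regs: r0:Add2,r1:5,r2:5,r3:Add3,r4:7,r5:-2
  c8: stall  regs: r0:Add2,r1:5,r2:5,r3:Add3,r4:7,r5:-2
  c9: CDB Add1=-20; issue SUB r3<-Add1  regs: r0:Add2,r1:5,r2:5,r3:Add1,r4:7,r5:-2
  c10: issue MUL r2<-Mul1  regs: r0:Add2,r1:5,r2:Mul1,r3:Add1,r4:7,r5:-2
  c11: CDB Add2=-13  regs: r0:-13,r1:5,r2:Mul1,r3:Add1,r4:7,r5:-2
  c12: CDB Mul2=-50  regs: r0:-13,r1:5,r2:Mul1,r3:Add1,r4:7,r5:-2
  c13: CDB Add3=20  regs: r0:-13,r1:5,r2:Mul1,r3:Add1,r4:7,r5:-2
  c14: -  regs: r0:-13,r1:5,r2:Mul1,r3:Add1,r4:7,r5:-2
  c15: CDB Add1=15  regs: r0:-13,r1:5,r2:Mul1,r3:15,r4:7,r5:-2
  c16: -  regs: r0:-13,r1:5,r2:Mul1,r3:15,r4:7,r5:-2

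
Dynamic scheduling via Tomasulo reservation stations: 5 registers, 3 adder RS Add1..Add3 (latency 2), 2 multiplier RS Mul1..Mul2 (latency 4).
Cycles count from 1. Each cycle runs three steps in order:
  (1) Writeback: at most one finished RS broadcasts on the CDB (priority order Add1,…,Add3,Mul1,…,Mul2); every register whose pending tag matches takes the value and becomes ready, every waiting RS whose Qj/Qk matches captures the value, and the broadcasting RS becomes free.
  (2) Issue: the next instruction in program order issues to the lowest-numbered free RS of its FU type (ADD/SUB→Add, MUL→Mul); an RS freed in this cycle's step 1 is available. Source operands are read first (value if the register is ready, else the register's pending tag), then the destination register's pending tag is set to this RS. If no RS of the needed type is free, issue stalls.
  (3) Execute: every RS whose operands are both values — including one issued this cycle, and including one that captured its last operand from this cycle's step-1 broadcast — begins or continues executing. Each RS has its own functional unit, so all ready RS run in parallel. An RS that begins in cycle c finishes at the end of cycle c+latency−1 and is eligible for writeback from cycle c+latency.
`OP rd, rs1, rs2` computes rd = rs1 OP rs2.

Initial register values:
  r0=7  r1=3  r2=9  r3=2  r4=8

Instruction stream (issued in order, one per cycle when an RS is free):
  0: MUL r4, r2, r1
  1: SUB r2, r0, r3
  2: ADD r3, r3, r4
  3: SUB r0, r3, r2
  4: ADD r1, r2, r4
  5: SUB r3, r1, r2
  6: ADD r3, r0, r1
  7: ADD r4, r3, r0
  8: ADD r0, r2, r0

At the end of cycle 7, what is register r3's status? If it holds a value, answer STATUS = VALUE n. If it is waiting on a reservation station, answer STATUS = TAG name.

  c1: issue MUL r4<-Mul1  regs: r0:7,r1:3,r2:9,r3:2,r4:Mul1
  c2: issue SUB r2<-Add1  regs: r0:7,r1:3,r2:Add1,r3:2,r4:Mul1
  c3: issue ADD r3<-Add2  regs: r0:7,r1:3,r2:Add1,r3:Add2,r4:Mul1
  c4: CDB Add1=5; issue SUB r0<-Add1  regs: r0:Add1,r1:3,r2:5,r3:Add2,r4:Mul1
  c5: CDB Mul1=27; issue ADD r1<-Add3  regs: r0:Add1,r1:Add3,r2:5,r3:Add2,r4:27
  c6: stall  regs: r0:Add1,r1:Add3,r2:5,r3:Add2,r4:27
  c7: CDB Add2=29; issue SUB r3<-Add2  regs: r0:Add1,r1:Add3,r2:5,r3:Add2,r4:27

STATUS = TAG Add2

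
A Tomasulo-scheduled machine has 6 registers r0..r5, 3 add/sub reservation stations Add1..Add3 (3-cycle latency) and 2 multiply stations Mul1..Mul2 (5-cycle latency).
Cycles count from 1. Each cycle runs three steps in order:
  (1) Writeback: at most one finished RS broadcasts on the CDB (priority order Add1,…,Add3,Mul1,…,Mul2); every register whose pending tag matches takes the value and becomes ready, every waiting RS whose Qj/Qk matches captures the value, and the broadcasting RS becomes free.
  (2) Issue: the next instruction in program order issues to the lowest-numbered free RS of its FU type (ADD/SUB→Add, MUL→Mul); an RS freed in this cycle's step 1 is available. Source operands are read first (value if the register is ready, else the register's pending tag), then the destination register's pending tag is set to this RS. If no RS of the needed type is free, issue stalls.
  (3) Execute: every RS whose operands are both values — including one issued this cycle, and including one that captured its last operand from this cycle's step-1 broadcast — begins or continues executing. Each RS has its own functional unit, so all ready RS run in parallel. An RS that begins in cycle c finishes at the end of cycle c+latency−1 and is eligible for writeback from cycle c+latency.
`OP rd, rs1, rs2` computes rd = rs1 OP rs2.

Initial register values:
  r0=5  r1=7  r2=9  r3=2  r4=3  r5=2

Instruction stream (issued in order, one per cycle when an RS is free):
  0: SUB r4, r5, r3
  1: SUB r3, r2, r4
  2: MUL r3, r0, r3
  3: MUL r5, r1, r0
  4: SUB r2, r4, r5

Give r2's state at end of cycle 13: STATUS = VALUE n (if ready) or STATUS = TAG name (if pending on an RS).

c1: issue SUB r4<-Add1 | r0:5,r1:7,r2:9,r3:2,r4:Add1,r5:2
c2: issue SUB r3<-Add2 | r0:5,r1:7,r2:9,r3:Add2,r4:Add1,r5:2
c3: issue MUL r3<-Mul1 | r0:5,r1:7,r2:9,r3:Mul1,r4:Add1,r5:2
c4: CDB Add1=0; issue MUL r5<-Mul2 | r0:5,r1:7,r2:9,r3:Mul1,r4:0,r5:Mul2
c5: issue SUB r2<-Add1 | r0:5,r1:7,r2:Add1,r3:Mul1,r4:0,r5:Mul2
c6: - | r0:5,r1:7,r2:Add1,r3:Mul1,r4:0,r5:Mul2
c7: CDB Add2=9 | r0:5,r1:7,r2:Add1,r3:Mul1,r4:0,r5:Mul2
c8: - | r0:5,r1:7,r2:Add1,r3:Mul1,r4:0,r5:Mul2
c9: CDB Mul2=35 | r0:5,r1:7,r2:Add1,r3:Mul1,r4:0,r5:35
c10: - | r0:5,r1:7,r2:Add1,r3:Mul1,r4:0,r5:35
c11: - | r0:5,r1:7,r2:Add1,r3:Mul1,r4:0,r5:35
c12: CDB Add1=-35 | r0:5,r1:7,r2:-35,r3:Mul1,r4:0,r5:35
c13: CDB Mul1=45 | r0:5,r1:7,r2:-35,r3:45,r4:0,r5:35

STATUS = VALUE -35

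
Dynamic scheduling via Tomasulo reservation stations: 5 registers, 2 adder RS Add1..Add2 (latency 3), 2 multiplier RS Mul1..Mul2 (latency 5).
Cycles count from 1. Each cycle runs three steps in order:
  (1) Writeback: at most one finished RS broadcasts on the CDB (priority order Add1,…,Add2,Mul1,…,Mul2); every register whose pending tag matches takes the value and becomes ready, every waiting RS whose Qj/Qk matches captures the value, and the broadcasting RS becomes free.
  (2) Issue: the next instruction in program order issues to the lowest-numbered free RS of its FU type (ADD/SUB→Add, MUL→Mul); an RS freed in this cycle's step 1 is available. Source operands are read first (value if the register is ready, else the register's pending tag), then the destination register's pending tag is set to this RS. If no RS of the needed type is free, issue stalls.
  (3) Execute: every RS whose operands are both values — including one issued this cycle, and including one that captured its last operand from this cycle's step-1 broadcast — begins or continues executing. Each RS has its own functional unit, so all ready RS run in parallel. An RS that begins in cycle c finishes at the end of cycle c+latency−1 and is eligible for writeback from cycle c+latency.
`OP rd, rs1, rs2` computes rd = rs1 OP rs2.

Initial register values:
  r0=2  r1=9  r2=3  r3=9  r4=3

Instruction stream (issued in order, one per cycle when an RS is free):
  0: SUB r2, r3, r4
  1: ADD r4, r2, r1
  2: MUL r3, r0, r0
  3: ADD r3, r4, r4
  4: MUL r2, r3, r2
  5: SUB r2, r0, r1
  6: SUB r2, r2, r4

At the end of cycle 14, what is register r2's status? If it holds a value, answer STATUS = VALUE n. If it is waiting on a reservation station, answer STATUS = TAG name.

cycle 1: issue SUB r2<-Add1 // r0:2,r1:9,r2:Add1,r3:9,r4:3
cycle 2: issue ADD r4<-Add2 // r0:2,r1:9,r2:Add1,r3:9,r4:Add2
cycle 3: issue MUL r3<-Mul1 // r0:2,r1:9,r2:Add1,r3:Mul1,r4:Add2
cycle 4: CDB Add1=6; issue ADD r3<-Add1 // r0:2,r1:9,r2:6,r3:Add1,r4:Add2
cycle 5: issue MUL r2<-Mul2 // r0:2,r1:9,r2:Mul2,r3:Add1,r4:Add2
cycle 6: stall // r0:2,r1:9,r2:Mul2,r3:Add1,r4:Add2
cycle 7: CDB Add2=15; issue SUB r2<-Add2 // r0:2,r1:9,r2:Add2,r3:Add1,r4:15
cycle 8: CDB Mul1=4; stall // r0:2,r1:9,r2:Add2,r3:Add1,r4:15
cycle 9: stall // r0:2,r1:9,r2:Add2,r3:Add1,r4:15
cycle 10: CDB Add1=30; issue SUB r2<-Add1 // r0:2,r1:9,r2:Add1,r3:30,r4:15
cycle 11: CDB Add2=-7 // r0:2,r1:9,r2:Add1,r3:30,r4:15
cycle 12: - // r0:2,r1:9,r2:Add1,r3:30,r4:15
cycle 13: - // r0:2,r1:9,r2:Add1,r3:30,r4:15
cycle 14: CDB Add1=-22 // r0:2,r1:9,r2:-22,r3:30,r4:15

STATUS = VALUE -22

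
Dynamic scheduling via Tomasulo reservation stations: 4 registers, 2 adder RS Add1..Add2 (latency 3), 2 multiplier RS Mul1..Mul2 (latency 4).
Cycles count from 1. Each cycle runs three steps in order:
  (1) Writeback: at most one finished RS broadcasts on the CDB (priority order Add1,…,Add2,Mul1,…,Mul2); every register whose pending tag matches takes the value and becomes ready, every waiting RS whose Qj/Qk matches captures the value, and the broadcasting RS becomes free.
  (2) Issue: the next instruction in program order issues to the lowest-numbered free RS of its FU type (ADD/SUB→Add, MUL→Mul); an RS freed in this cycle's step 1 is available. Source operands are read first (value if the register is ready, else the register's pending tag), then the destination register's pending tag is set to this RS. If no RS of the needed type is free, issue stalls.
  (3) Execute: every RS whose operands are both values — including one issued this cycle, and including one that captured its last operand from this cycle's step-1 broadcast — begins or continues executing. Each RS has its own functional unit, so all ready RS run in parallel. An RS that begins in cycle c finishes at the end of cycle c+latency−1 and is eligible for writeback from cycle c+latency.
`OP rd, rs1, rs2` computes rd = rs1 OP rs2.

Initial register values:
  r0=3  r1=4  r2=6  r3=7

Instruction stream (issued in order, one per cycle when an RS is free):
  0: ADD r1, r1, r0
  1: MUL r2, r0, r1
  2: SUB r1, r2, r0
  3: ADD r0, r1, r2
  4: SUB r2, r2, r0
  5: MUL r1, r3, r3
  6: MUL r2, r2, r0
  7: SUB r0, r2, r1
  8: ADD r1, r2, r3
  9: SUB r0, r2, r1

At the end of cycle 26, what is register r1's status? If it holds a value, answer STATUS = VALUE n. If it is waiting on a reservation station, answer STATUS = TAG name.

cycle 1: issue ADD r1<-Add1 // r0:3,r1:Add1,r2:6,r3:7
cycle 2: issue MUL r2<-Mul1 // r0:3,r1:Add1,r2:Mul1,r3:7
cycle 3: issue SUB r1<-Add2 // r0:3,r1:Add2,r2:Mul1,r3:7
cycle 4: CDB Add1=7; issue ADD r0<-Add1 // r0:Add1,r1:Add2,r2:Mul1,r3:7
cycle 5: stall // r0:Add1,r1:Add2,r2:Mul1,r3:7
cycle 6: stall // r0:Add1,r1:Add2,r2:Mul1,r3:7
cycle 7: stall // r0:Add1,r1:Add2,r2:Mul1,r3:7
cycle 8: CDB Mul1=21; stall // r0:Add1,r1:Add2,r2:21,r3:7
cycle 9: stall // r0:Add1,r1:Add2,r2:21,r3:7
cycle 10: stall // r0:Add1,r1:Add2,r2:21,r3:7
cycle 11: CDB Add2=18; issue SUB r2<-Add2 // r0:Add1,r1:18,r2:Add2,r3:7
cycle 12: issue MUL r1<-Mul1 // r0:Add1,r1:Mul1,r2:Add2,r3:7
cycle 13: issue MUL r2<-Mul2 // r0:Add1,r1:Mul1,r2:Mul2,r3:7
cycle 14: CDB Add1=39; issue SUB r0<-Add1 // r0:Add1,r1:Mul1,r2:Mul2,r3:7
cycle 15: stall // r0:Add1,r1:Mul1,r2:Mul2,r3:7
cycle 16: CDB Mul1=49; stall // r0:Add1,r1:49,r2:Mul2,r3:7
cycle 17: CDB Add2=-18; issue ADD r1<-Add2 // r0:Add1,r1:Add2,r2:Mul2,r3:7
cycle 18: stall // r0:Add1,r1:Add2,r2:Mul2,r3:7
cycle 19: stall // r0:Add1,r1:Add2,r2:Mul2,r3:7
cycle 20: stall // r0:Add1,r1:Add2,r2:Mul2,r3:7
cycle 21: CDB Mul2=-702; stall // r0:Add1,r1:Add2,r2:-702,r3:7
cycle 22: stall // r0:Add1,r1:Add2,r2:-702,r3:7
cycle 23: stall // r0:Add1,r1:Add2,r2:-702,r3:7
cycle 24: CDB Add1=-751; issue SUB r0<-Add1 // r0:Add1,r1:Add2,r2:-702,r3:7
cycle 25: CDB Add2=-695 // r0:Add1,r1:-695,r2:-702,r3:7
cycle 26: - // r0:Add1,r1:-695,r2:-702,r3:7

STATUS = VALUE -695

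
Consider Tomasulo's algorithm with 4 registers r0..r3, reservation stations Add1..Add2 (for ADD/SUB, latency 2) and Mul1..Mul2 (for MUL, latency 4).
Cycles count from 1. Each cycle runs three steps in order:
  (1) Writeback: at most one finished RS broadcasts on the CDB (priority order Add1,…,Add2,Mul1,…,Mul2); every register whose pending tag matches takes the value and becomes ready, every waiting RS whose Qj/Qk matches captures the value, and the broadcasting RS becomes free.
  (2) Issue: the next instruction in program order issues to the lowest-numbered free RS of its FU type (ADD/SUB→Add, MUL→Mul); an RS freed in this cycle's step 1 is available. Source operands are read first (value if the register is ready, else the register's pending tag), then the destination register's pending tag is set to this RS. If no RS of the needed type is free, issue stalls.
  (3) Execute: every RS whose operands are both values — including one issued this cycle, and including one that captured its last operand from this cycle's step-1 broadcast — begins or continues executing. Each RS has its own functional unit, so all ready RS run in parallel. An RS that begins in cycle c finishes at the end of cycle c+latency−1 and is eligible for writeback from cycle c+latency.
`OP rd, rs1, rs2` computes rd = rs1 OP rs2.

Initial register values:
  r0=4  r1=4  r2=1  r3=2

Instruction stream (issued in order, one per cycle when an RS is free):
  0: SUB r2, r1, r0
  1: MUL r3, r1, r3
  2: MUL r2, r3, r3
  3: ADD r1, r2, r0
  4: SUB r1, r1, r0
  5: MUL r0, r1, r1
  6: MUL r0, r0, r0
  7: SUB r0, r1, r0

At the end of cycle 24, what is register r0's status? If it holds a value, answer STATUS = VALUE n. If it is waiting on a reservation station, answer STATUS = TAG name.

STATUS = VALUE -16777152

  c1: issue SUB r2<-Add1  regs: r0:4,r1:4,r2:Add1,r3:2
  c2: issue MUL r3<-Mul1  regs: r0:4,r1:4,r2:Add1,r3:Mul1
  c3: CDB Add1=0; issue MUL r2<-Mul2  regs: r0:4,r1:4,r2:Mul2,r3:Mul1
  c4: issue ADD r1<-Add1  regs: r0:4,r1:Add1,r2:Mul2,r3:Mul1
  c5: issue SUB r1<-Add2  regs: r0:4,r1:Add2,r2:Mul2,r3:Mul1
  c6: CDB Mul1=8; issue MUL r0<-Mul1  regs: r0:Mul1,r1:Add2,r2:Mul2,r3:8
  c7: stall  regs: r0:Mul1,r1:Add2,r2:Mul2,r3:8
  c8: stall  regs: r0:Mul1,r1:Add2,r2:Mul2,r3:8
  c9: stall  regs: r0:Mul1,r1:Add2,r2:Mul2,r3:8
  c10: CDB Mul2=64; issue MUL r0<-Mul2  regs: r0:Mul2,r1:Add2,r2:64,r3:8
  c11: stall  regs: r0:Mul2,r1:Add2,r2:64,r3:8
  c12: CDB Add1=68; issue SUB r0<-Add1  regs: r0:Add1,r1:Add2,r2:64,r3:8
  c13: -  regs: r0:Add1,r1:Add2,r2:64,r3:8
  c14: CDB Add2=64  regs: r0:Add1,r1:64,r2:64,r3:8
  c15: -  regs: r0:Add1,r1:64,r2:64,r3:8
  c16: -  regs: r0:Add1,r1:64,r2:64,r3:8
  c17: -  regs: r0:Add1,r1:64,r2:64,r3:8
  c18: CDB Mul1=4096  regs: r0:Add1,r1:64,r2:64,r3:8
  c19: -  regs: r0:Add1,r1:64,r2:64,r3:8
  c20: -  regs: r0:Add1,r1:64,r2:64,r3:8
  c21: -  regs: r0:Add1,r1:64,r2:64,r3:8
  c22: CDB Mul2=16777216  regs: r0:Add1,r1:64,r2:64,r3:8
  c23: -  regs: r0:Add1,r1:64,r2:64,r3:8
  c24: CDB Add1=-16777152  regs: r0:-16777152,r1:64,r2:64,r3:8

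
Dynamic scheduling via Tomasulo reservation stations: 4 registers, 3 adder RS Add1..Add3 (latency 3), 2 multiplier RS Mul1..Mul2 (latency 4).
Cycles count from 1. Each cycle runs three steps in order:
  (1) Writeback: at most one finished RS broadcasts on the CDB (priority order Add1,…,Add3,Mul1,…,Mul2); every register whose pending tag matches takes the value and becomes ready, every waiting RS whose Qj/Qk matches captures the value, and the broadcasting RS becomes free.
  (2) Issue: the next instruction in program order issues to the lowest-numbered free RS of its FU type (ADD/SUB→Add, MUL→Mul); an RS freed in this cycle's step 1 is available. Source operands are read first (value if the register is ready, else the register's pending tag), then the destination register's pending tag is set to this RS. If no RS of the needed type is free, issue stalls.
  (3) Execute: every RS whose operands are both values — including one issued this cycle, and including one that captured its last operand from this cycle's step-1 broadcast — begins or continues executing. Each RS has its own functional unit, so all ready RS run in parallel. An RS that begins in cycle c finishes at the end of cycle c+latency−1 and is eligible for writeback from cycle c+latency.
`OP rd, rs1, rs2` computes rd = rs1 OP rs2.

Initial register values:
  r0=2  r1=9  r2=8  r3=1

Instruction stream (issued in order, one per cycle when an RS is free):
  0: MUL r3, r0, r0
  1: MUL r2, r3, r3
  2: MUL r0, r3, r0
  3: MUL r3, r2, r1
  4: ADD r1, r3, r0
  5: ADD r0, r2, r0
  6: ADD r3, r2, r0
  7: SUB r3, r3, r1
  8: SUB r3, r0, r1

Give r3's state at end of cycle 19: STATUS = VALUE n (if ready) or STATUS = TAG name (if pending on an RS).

  c1: issue MUL r3<-Mul1  regs: r0:2,r1:9,r2:8,r3:Mul1
  c2: issue MUL r2<-Mul2  regs: r0:2,r1:9,r2:Mul2,r3:Mul1
  c3: stall  regs: r0:2,r1:9,r2:Mul2,r3:Mul1
  c4: stall  regs: r0:2,r1:9,r2:Mul2,r3:Mul1
  c5: CDB Mul1=4; issue MUL r0<-Mul1  regs: r0:Mul1,r1:9,r2:Mul2,r3:4
  c6: stall  regs: r0:Mul1,r1:9,r2:Mul2,r3:4
  c7: stall  regs: r0:Mul1,r1:9,r2:Mul2,r3:4
  c8: stall  regs: r0:Mul1,r1:9,r2:Mul2,r3:4
  c9: CDB Mul1=8; issue MUL r3<-Mul1  regs: r0:8,r1:9,r2:Mul2,r3:Mul1
  c10: CDB Mul2=16; issue ADD r1<-Add1  regs: r0:8,r1:Add1,r2:16,r3:Mul1
  c11: issue ADD r0<-Add2  regs: r0:Add2,r1:Add1,r2:16,r3:Mul1
  c12: issue ADD r3<-Add3  regs: r0:Add2,r1:Add1,r2:16,r3:Add3
  c13: stall  regs: r0:Add2,r1:Add1,r2:16,r3:Add3
  c14: CDB Add2=24; issue SUB r3<-Add2  regs: r0:24,r1:Add1,r2:16,r3:Add2
  c15: CDB Mul1=144; stall  regs: r0:24,r1:Add1,r2:16,r3:Add2
  c16: stall  regs: r0:24,r1:Add1,r2:16,r3:Add2
  c17: CDB Add3=40; issue SUB r3<-Add3  regs: r0:24,r1:Add1,r2:16,r3:Add3
  c18: CDB Add1=152  regs: r0:24,r1:152,r2:16,r3:Add3
  c19: -  regs: r0:24,r1:152,r2:16,r3:Add3

STATUS = TAG Add3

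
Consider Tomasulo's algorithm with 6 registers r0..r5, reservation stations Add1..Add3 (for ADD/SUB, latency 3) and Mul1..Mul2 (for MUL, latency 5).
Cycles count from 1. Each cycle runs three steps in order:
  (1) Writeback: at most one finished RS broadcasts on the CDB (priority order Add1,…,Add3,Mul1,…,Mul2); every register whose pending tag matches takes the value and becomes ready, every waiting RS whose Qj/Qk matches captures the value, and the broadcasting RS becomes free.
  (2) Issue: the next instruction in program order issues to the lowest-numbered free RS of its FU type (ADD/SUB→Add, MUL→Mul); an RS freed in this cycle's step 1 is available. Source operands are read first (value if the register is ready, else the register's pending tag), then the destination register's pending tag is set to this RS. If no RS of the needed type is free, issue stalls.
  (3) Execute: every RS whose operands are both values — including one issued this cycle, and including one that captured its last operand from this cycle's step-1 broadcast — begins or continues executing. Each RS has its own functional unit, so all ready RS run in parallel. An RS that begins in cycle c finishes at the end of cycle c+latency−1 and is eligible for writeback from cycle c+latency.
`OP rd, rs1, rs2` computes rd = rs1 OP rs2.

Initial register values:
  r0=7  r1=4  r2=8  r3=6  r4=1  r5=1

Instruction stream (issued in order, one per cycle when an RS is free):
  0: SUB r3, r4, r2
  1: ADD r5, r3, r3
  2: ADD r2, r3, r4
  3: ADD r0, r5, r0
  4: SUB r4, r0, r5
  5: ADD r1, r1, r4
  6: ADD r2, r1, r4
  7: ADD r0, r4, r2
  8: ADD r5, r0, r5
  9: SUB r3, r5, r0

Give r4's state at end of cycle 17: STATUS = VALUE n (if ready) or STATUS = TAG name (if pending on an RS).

c1: issue SUB r3<-Add1 | r0:7,r1:4,r2:8,r3:Add1,r4:1,r5:1
c2: issue ADD r5<-Add2 | r0:7,r1:4,r2:8,r3:Add1,r4:1,r5:Add2
c3: issue ADD r2<-Add3 | r0:7,r1:4,r2:Add3,r3:Add1,r4:1,r5:Add2
c4: CDB Add1=-7; issue ADD r0<-Add1 | r0:Add1,r1:4,r2:Add3,r3:-7,r4:1,r5:Add2
c5: stall | r0:Add1,r1:4,r2:Add3,r3:-7,r4:1,r5:Add2
c6: stall | r0:Add1,r1:4,r2:Add3,r3:-7,r4:1,r5:Add2
c7: CDB Add2=-14; issue SUB r4<-Add2 | r0:Add1,r1:4,r2:Add3,r3:-7,r4:Add2,r5:-14
c8: CDB Add3=-6; issue ADD r1<-Add3 | r0:Add1,r1:Add3,r2:-6,r3:-7,r4:Add2,r5:-14
c9: stall | r0:Add1,r1:Add3,r2:-6,r3:-7,r4:Add2,r5:-14
c10: CDB Add1=-7; issue ADD r2<-Add1 | r0:-7,r1:Add3,r2:Add1,r3:-7,r4:Add2,r5:-14
c11: stall | r0:-7,r1:Add3,r2:Add1,r3:-7,r4:Add2,r5:-14
c12: stall | r0:-7,r1:Add3,r2:Add1,r3:-7,r4:Add2,r5:-14
c13: CDB Add2=7; issue ADD r0<-Add2 | r0:Add2,r1:Add3,r2:Add1,r3:-7,r4:7,r5:-14
c14: stall | r0:Add2,r1:Add3,r2:Add1,r3:-7,r4:7,r5:-14
c15: stall | r0:Add2,r1:Add3,r2:Add1,r3:-7,r4:7,r5:-14
c16: CDB Add3=11; issue ADD r5<-Add3 | r0:Add2,r1:11,r2:Add1,r3:-7,r4:7,r5:Add3
c17: stall | r0:Add2,r1:11,r2:Add1,r3:-7,r4:7,r5:Add3

STATUS = VALUE 7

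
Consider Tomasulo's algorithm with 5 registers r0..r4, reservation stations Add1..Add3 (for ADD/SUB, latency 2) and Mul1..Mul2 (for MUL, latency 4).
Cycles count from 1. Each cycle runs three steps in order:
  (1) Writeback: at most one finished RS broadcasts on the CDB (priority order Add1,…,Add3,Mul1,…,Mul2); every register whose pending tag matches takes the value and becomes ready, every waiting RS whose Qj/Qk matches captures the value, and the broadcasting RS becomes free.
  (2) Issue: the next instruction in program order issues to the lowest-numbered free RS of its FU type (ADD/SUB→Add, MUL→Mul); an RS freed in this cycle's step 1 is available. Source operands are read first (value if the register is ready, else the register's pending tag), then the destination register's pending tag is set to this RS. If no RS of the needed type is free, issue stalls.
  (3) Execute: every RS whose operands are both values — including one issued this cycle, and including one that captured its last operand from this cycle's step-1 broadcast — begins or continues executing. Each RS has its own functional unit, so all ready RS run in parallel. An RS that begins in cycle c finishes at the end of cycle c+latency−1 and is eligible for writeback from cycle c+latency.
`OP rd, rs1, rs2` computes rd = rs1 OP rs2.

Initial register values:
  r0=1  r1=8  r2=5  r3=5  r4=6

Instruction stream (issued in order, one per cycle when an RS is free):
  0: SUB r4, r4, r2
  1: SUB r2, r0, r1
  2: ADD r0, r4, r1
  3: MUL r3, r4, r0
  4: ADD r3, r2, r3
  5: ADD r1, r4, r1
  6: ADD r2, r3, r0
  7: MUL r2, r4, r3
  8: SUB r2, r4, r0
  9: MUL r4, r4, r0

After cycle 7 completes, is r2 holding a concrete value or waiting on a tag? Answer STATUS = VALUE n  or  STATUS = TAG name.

STATUS = TAG Add3

  c1: issue SUB r4<-Add1  regs: r0:1,r1:8,r2:5,r3:5,r4:Add1
  c2: issue SUB r2<-Add2  regs: r0:1,r1:8,r2:Add2,r3:5,r4:Add1
  c3: CDB Add1=1; issue ADD r0<-Add1  regs: r0:Add1,r1:8,r2:Add2,r3:5,r4:1
  c4: CDB Add2=-7; issue MUL r3<-Mul1  regs: r0:Add1,r1:8,r2:-7,r3:Mul1,r4:1
  c5: CDB Add1=9; issue ADD r3<-Add1  regs: r0:9,r1:8,r2:-7,r3:Add1,r4:1
  c6: issue ADD r1<-Add2  regs: r0:9,r1:Add2,r2:-7,r3:Add1,r4:1
  c7: issue ADD r2<-Add3  regs: r0:9,r1:Add2,r2:Add3,r3:Add1,r4:1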